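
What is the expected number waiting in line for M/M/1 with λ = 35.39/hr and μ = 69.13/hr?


ρ = 35.39/69.13 = 0.5119
Lq = ρ²/(1−ρ) = 0.2621/0.4881 = 0.5370

Final: 0.5370


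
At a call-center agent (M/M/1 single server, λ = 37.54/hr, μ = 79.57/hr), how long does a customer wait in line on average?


ρ = 37.54/79.57 = 0.4718
Wq = ρ/(μ−λ) = 0.4718/(79.57 − 37.54) = 0.4718/42.03 = 0.01122 hr

Final: 0.01122 hr


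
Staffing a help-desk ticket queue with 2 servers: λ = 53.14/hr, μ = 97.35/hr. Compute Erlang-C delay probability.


a = λ/μ = 0.5459; ρ = a/2 = 0.2729
P₀ = 0.571175 (from M/M/c formula)
C(c,a) = [a^c/(c!(1−ρ))]·P₀ = [0.29797/(2·0.7271)]·0.571175
= 0.20491·0.571175 = 0.117040

Final: 0.117040


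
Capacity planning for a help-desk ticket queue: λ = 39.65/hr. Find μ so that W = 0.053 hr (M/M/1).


W = 1/(μ−λ) ⇒ μ − λ = 1/W = 1/0.053 = 18.8679
μ = λ + 1/W = 39.65 + 18.8679 = 58.5179 per hr

Final: 58.5179 /hr


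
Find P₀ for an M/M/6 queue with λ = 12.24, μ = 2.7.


a = λ/μ = 12.24/2.7 = 4.5333; ρ = a/c = 0.7556
Σ_{k=0}^{5} a^k/k! (terms k=0..5) = 1.00000 + 4.53333 + 10.27556 + 15.52751 + 17.59784 + 15.95538 = 64.88961
Tail: a^6/(6!(1−ρ)) = 8679.72413/(720·0.2444) = 49.31661
P₀ = 1/(64.88961 + 49.31661) = 1/114.20622 = 0.008756

Final: 0.008756


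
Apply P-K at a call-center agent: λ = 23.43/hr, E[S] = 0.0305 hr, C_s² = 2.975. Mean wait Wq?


ρ = λ·E[S] = 23.43·0.0305 = 0.7146
E[S²] = E[S]²(1+C_s²) = 0.0305²·(1+2.975) = 0.003698
Wq = λ·E[S²]/(2(1−ρ)) = 23.43·0.003698/(2·0.2854) = 0.15179 hr

Final: 0.15179 hr


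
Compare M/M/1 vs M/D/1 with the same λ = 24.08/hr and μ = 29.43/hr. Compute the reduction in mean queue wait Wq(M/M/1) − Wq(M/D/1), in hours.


ρ = 24.08/29.43 = 0.8182
Wq(M/M/1) = ρ/(μ−λ) = 0.8182/5.35 = 0.15294 hr
Wq(M/D/1) = ρ/(2(μ−λ)) = 0.07647 hr
Savings = 0.15294 − 0.07647 = 0.07647 hr

Final: 0.07647 hr


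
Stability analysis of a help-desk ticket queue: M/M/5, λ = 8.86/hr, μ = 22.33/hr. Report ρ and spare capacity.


Total capacity cμ = 5·22.33 = 111.65/hr
ρ = λ/(cμ) = 8.86/111.65 = 0.07936
Stable ⇔ ρ < 1: YES
Spare capacity = cμ − λ = 111.65 − 8.86 = 102.79/hr

Final: ρ = 0.07936; stable; margin = 102.79/hr


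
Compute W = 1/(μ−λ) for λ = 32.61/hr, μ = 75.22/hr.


W = 1/(μ−λ) = 1/(75.22 − 32.61) = 1/42.61 = 0.02347 hr

Final: 0.02347 hr


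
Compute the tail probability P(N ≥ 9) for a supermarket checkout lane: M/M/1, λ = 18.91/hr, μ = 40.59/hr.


ρ = 18.91/40.59 = 0.4659
P(N ≥ n) = ρ^n = 0.4659^9 = 0.001034

Final: 0.001034


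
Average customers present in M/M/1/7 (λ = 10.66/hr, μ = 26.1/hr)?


ρ = 10.66/26.1 = 0.4084
L = ρ[1 − (K+1)ρ^K + Kρ^(K+1)] / [(1−ρ)(1−ρ^(K+1))]
Numerator: 0.4084·(1 − 8·0.001896 + 7·0.0007743) = 0.404448
Denominator: (0.5916)·(0.999226) = 0.591113
L = 0.404448/0.591113 = 0.6842

Final: 0.6842


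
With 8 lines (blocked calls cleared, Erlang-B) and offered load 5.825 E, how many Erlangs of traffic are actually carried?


B(8,5.825) = 0.112249 (Erlang-B)
Carried load = a(1 − B) = 5.825·(1 − 0.112249) = 5.825·0.887751 = 5.1712 E

Final: 5.1712 Erlangs


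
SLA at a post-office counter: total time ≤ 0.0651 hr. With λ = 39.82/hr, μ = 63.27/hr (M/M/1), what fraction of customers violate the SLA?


W ~ Exponential(μ−λ) for M/M/1.
μ − λ = 63.27 − 39.82 = 23.4500
P(W > t) = e^{−(μ−λ)t} = e^{−1.5266} = 0.217274

Final: 0.217274


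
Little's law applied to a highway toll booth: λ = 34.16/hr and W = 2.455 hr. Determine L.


L = λW = 34.16·2.455 = 83.8628

Final: 83.8628


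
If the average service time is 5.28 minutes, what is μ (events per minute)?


μ = 1/(service time) in consistent units.
1 minute = 1 min, so μ = 1/5.28 = 0.1894 per minute

Final: 0.1894 /min


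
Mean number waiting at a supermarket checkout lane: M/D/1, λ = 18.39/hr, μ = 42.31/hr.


ρ = 18.39/42.31 = 0.4346
M/D/1: Lq = ρ²/(2(1−ρ)) = 0.1889/(2·0.5654) = 0.16708

Final: 0.16708


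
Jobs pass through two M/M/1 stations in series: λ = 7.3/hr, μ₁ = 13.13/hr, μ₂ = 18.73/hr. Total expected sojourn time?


Each node sees arrival rate λ = 7.3/hr (tandem ⇒ throughput preserved).
W₁ = 1/(μ₁−λ) = 1/(13.13−7.3) = 0.17153 hr
W₂ = 1/(μ₂−λ) = 1/(18.73−7.3) = 0.08749 hr
W_total = W₁ + W₂ = 0.17153 + 0.08749 = 0.25902 hr

Final: 0.25902 hr


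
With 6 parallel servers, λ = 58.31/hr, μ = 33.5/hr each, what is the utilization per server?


ρ = λ/(cμ) = 58.31/(6·33.5) = 58.31/201.00 = 0.2901

Final: 0.2901


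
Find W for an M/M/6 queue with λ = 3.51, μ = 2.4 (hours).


a = 1.4625; ρ = 0.2437; P₀ = 0.231607
Lq = P₀·a^c·ρ/(c!(1−ρ)²) = 0.001342
Wq = Lq/λ = 0.001342/3.51 = 0.0003822 hr
W = Wq + 1/μ = 0.0003822 + 0.41667 = 0.41705 hr

Final: 0.41705 hr


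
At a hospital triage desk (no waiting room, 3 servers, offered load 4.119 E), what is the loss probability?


B(c,a) = (a^c/c!) / Σ_{k=0}^{c} a^k/k!
a^3/3! = 11.647270
Σ terms (k=0..3): 1.00000 + 4.11900 + 8.48308 + 11.64727 = 25.249350
B = 11.647270/25.249350 = 0.461290

Final: 0.461290


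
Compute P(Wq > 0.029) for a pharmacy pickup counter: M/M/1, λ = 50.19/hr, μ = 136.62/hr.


ρ = 50.19/136.62 = 0.3674
P(Wq > t) = ρ·e^{−(μ−λ)t} = 0.3674·e^{−2.5065}
= 0.3674·0.081556 = 0.029961

Final: 0.029961


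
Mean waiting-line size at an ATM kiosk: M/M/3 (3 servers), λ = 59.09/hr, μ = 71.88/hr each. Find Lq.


a = λ/μ = 0.8221; ρ = a/3 = 0.2740
P₀ = 0.437159
Lq = P₀·a^c·ρ / (c!·(1−ρ)²) = 0.437159·0.55554·0.2740/(6·0.52704)
= 0.02104

Final: 0.02104


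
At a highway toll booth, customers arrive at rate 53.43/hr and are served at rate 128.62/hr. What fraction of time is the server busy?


ρ = λ/μ = 53.43/128.62 = 0.4154

Final: 0.4154


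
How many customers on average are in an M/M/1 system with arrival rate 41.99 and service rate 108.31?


ρ = λ/μ = 41.99/108.31 = 0.3877
L = ρ/(1−ρ) = 0.3877/(1 − 0.3877) = 0.3877/0.6123 = 0.6331

Final: 0.6331


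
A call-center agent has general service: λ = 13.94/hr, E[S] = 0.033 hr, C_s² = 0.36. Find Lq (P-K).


ρ = λ·E[S] = 13.94·0.033 = 0.4600
Lq = ρ²(1+C_s²)/(2(1−ρ)) = 0.2116·(1+0.36)/(2·0.5400)
= 0.2116·1.3600/1.0800 = 0.26649

Final: 0.26649


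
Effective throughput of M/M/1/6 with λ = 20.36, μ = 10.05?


ρ = 2.0259; P_K = (1−ρ)ρ^6/(1−ρ^7) = 0.510027
λ_eff = λ(1 − P_K) = 20.36·(1 − 0.510027) = 20.36·0.489973 = 9.9759 /hr

Final: 9.9759 /hr


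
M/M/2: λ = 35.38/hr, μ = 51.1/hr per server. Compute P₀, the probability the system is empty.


a = λ/μ = 35.38/51.1 = 0.6924; ρ = a/c = 0.3462
Σ_{k=0}^{1} a^k/k! (terms k=0..1) = 1.00000 + 0.69237 = 1.69237
Tail: a^2/(2!(1−ρ)) = 0.47937/(2·0.6538) = 0.36660
P₀ = 1/(1.69237 + 0.36660) = 1/2.05896 = 0.485681

Final: 0.485681


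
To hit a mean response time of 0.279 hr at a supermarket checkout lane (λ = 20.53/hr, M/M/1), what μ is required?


W = 1/(μ−λ) ⇒ μ − λ = 1/W = 1/0.279 = 3.5842
μ = λ + 1/W = 20.53 + 3.5842 = 24.1142 per hr

Final: 24.1142 /hr


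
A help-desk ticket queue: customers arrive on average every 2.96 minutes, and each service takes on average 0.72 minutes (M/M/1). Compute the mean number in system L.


λ = 60/2.96 = 20.2703 /hr
μ = 60/0.72 = 83.3333 /hr
ρ = λ/μ = 20.2703/83.3333 = 0.2432
L = ρ/(1−ρ) = 0.2432/0.7568 = 0.3214

Final: 0.3214


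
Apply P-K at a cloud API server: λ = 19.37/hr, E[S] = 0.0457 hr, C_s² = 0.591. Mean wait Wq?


ρ = λ·E[S] = 19.37·0.0457 = 0.8852
E[S²] = E[S]²(1+C_s²) = 0.0457²·(1+0.591) = 0.003323
Wq = λ·E[S²]/(2(1−ρ)) = 19.37·0.003323/(2·0.1148) = 0.28035 hr

Final: 0.28035 hr


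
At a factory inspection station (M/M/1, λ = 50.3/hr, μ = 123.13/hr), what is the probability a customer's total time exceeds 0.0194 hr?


W ~ Exponential(μ−λ) for M/M/1.
μ − λ = 123.13 − 50.3 = 72.8300
P(W > t) = e^{−(μ−λ)t} = e^{−1.4129} = 0.243436

Final: 0.243436


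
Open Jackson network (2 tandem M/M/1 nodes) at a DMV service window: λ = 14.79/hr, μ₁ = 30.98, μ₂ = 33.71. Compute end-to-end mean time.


Each node sees arrival rate λ = 14.79/hr (tandem ⇒ throughput preserved).
W₁ = 1/(μ₁−λ) = 1/(30.98−14.79) = 0.06177 hr
W₂ = 1/(μ₂−λ) = 1/(33.71−14.79) = 0.05285 hr
W_total = W₁ + W₂ = 0.06177 + 0.05285 = 0.11462 hr

Final: 0.11462 hr


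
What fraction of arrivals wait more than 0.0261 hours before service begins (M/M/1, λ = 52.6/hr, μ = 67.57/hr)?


ρ = 52.6/67.57 = 0.7785
P(Wq > t) = ρ·e^{−(μ−λ)t} = 0.7785·e^{−0.3907}
= 0.7785·0.676572 = 0.526678

Final: 0.526678


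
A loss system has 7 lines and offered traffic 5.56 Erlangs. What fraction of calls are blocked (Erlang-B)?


B(c,a) = (a^c/c!) / Σ_{k=0}^{c} a^k/k!
a^7/7! = 32.590649
Σ terms (k=0..7): 1.00000 + 5.56000 + 15.45680 + 28.64660 + 39.81878 + 44.27848 + 41.03139 + 32.59065 = 208.382702
B = 32.590649/208.382702 = 0.156398

Final: 0.156398


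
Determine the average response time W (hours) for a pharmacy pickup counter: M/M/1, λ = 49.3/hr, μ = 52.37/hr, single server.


W = 1/(μ−λ) = 1/(52.37 − 49.3) = 1/3.07 = 0.3257 hr

Final: 0.3257 hr


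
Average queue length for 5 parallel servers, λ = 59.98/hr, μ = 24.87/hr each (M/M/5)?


a = λ/μ = 2.4117; ρ = a/5 = 0.4823
P₀ = 0.087865
Lq = P₀·a^c·ρ / (c!·(1−ρ)²) = 0.087865·81.59309·0.4823/(120·0.26796)
= 0.10754

Final: 0.10754


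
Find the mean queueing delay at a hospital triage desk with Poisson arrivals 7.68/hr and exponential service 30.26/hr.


ρ = 7.68/30.26 = 0.2538
Wq = ρ/(μ−λ) = 0.2538/(30.26 − 7.68) = 0.2538/22.58 = 0.01124 hr

Final: 0.01124 hr


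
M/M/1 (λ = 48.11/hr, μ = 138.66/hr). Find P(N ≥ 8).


ρ = 48.11/138.66 = 0.3470
P(N ≥ n) = ρ^n = 0.3470^8 = 0.0002100

Final: 0.0002100


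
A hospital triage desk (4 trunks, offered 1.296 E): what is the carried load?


B(4,1.296) = 0.032506 (Erlang-B)
Carried load = a(1 − B) = 1.296·(1 − 0.032506) = 1.296·0.967494 = 1.2539 E

Final: 1.2539 Erlangs


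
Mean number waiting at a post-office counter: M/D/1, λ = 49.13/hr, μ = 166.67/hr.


ρ = 49.13/166.67 = 0.2948
M/D/1: Lq = ρ²/(2(1−ρ)) = 0.08689/(2·0.7052) = 0.06161

Final: 0.06161


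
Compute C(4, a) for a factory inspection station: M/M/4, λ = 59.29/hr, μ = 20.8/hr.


a = λ/μ = 2.8505; ρ = a/4 = 0.7126
P₀ = 0.046849 (from M/M/c formula)
C(c,a) = [a^c/(c!(1−ρ))]·P₀ = [66.01954/(24·0.2874)]·0.046849
= 9.57205·0.046849 = 0.448438

Final: 0.448438


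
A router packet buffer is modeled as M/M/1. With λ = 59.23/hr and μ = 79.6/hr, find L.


ρ = λ/μ = 59.23/79.6 = 0.7441
L = ρ/(1−ρ) = 0.7441/(1 − 0.7441) = 0.7441/0.2559 = 2.9077

Final: 2.9077


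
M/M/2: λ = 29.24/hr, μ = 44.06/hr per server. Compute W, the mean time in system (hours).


a = 0.6636; ρ = 0.3318; P₀ = 0.501704
Lq = P₀·a^c·ρ/(c!(1−ρ)²) = 0.08211
Wq = Lq/λ = 0.08211/29.24 = 0.002808 hr
W = Wq + 1/μ = 0.002808 + 0.02270 = 0.02550 hr

Final: 0.02550 hr


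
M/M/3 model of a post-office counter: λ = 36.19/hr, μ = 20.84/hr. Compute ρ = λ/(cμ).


ρ = λ/(cμ) = 36.19/(3·20.84) = 36.19/62.52 = 0.5789

Final: 0.5789


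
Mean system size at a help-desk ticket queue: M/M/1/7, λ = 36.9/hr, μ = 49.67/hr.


ρ = 36.9/49.67 = 0.7429
L = ρ[1 − (K+1)ρ^K + Kρ^(K+1)] / [(1−ρ)(1−ρ^(K+1))]
Numerator: 0.7429·(1 − 8·0.124889 + 7·0.092781) = 0.483147
Denominator: (0.2571)·(0.907219) = 0.233243
L = 0.483147/0.233243 = 2.0714

Final: 2.0714


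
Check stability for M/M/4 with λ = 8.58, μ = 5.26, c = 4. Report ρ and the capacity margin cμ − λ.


Total capacity cμ = 4·5.26 = 21.04/hr
ρ = λ/(cμ) = 8.58/21.04 = 0.4078
Stable ⇔ ρ < 1: YES
Spare capacity = cμ − λ = 21.04 − 8.58 = 12.46/hr

Final: ρ = 0.4078; stable; margin = 12.46/hr


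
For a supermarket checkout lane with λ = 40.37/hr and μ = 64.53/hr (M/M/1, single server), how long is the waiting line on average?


ρ = 40.37/64.53 = 0.6256
Lq = ρ²/(1−ρ) = 0.3914/0.3744 = 1.0453

Final: 1.0453


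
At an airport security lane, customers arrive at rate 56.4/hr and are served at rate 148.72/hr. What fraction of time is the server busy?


ρ = λ/μ = 56.4/148.72 = 0.3792

Final: 0.3792


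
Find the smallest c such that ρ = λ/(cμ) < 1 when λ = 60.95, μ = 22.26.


Stability requires cμ > λ ⇔ c > λ/μ.
λ/μ = 60.95/22.26 = 2.7381
Minimum integer c = ⌊2.7381⌋ + 1 = 3
Check: 3·22.26 = 66.78 > 60.95, while 2·22.26 = 44.52 ≤ 60.95

Final: 3 servers


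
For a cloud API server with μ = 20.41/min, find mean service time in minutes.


Mean service time = 1/μ = 1/20.41 minute = 0.04900 minute
In minutes: 0.04900 × 1 = 0.04900 min

Final: 0.04900 min


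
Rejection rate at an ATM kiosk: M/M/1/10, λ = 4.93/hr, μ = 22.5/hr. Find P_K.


ρ = λ/μ = 4.93/22.5 = 0.2191
P_K = (1−ρ)ρ^K/(1−ρ^(K+1)) = (0.7809·0.0000002551)/(1 − 0.00000005589)
= 0.0000001992/1.000000 = 0.0000001992

Final: 0.0000001992


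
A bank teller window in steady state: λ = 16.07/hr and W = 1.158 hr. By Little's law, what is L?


L = λW = 16.07·1.158 = 18.6091

Final: 18.6091


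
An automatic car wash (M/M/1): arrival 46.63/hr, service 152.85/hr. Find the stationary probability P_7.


ρ = 46.63/152.85 = 0.3051
P_n = (1−ρ)·ρ^n = (1 − 0.3051)·0.3051^7 = 0.6949·0.0002459 = 0.0001709

Final: 0.0001709


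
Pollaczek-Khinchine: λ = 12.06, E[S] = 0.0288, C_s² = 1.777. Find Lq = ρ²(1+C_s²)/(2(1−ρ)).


ρ = λ·E[S] = 12.06·0.0288 = 0.3473
Lq = ρ²(1+C_s²)/(2(1−ρ)) = 0.1206·(1+1.777)/(2·0.6527)
= 0.1206·2.7770/1.3053 = 0.25664

Final: 0.25664


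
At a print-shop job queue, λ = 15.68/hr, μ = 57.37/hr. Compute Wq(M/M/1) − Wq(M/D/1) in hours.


ρ = 15.68/57.37 = 0.2733
Wq(M/M/1) = ρ/(μ−λ) = 0.2733/41.69 = 0.006556 hr
Wq(M/D/1) = ρ/(2(μ−λ)) = 0.003278 hr
Savings = 0.006556 − 0.003278 = 0.003278 hr

Final: 0.003278 hr


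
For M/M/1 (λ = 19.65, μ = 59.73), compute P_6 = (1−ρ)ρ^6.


ρ = 19.65/59.73 = 0.3290
P_n = (1−ρ)·ρ^n = (1 − 0.3290)·0.3290^6 = 0.6710·0.001268 = 0.0008507

Final: 0.0008507


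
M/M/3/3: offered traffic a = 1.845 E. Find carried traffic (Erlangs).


B(3,1.845) = 0.187126 (Erlang-B)
Carried load = a(1 − B) = 1.845·(1 − 0.187126) = 1.845·0.812874 = 1.4998 E

Final: 1.4998 Erlangs


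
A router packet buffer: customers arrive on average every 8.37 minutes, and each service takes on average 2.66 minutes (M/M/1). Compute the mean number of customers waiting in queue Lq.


λ = 60/8.37 = 7.1685 /hr
μ = 60/2.66 = 22.5564 /hr
ρ = λ/μ = 7.1685/22.5564 = 0.3178
Lq = ρ²/(1−ρ) = 0.1010/0.6822 = 0.1480

Final: 0.1480


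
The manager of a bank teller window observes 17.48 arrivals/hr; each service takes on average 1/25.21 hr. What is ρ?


ρ = λ/μ = 17.48/25.21 = 0.6934

Final: 0.6934


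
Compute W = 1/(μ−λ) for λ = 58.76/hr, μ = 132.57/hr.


W = 1/(μ−λ) = 1/(132.57 − 58.76) = 1/73.81 = 0.01355 hr

Final: 0.01355 hr


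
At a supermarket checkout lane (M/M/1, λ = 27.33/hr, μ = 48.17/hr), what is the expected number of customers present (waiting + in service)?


ρ = λ/μ = 27.33/48.17 = 0.5674
L = ρ/(1−ρ) = 0.5674/(1 − 0.5674) = 0.5674/0.4326 = 1.3114

Final: 1.3114


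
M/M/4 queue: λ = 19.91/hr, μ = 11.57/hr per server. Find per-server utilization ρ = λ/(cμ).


ρ = λ/(cμ) = 19.91/(4·11.57) = 19.91/46.28 = 0.4302

Final: 0.4302


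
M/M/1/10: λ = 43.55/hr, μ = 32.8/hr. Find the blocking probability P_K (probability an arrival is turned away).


ρ = λ/μ = 43.55/32.8 = 1.3277
P_K = (1−ρ)ρ^K/(1−ρ^(K+1)) = (-0.3277·17.027197)/(1 − 22.607757)
= -5.580560/-21.607757 = 0.258267

Final: 0.258267


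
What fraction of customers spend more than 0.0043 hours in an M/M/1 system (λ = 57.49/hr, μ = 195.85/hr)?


W ~ Exponential(μ−λ) for M/M/1.
μ − λ = 195.85 − 57.49 = 138.3600
P(W > t) = e^{−(μ−λ)t} = e^{−0.5949} = 0.551591

Final: 0.551591


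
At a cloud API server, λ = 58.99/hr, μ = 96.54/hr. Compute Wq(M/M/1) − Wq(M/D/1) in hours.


ρ = 58.99/96.54 = 0.6110
Wq(M/M/1) = ρ/(μ−λ) = 0.6110/37.55 = 0.01627 hr
Wq(M/D/1) = ρ/(2(μ−λ)) = 0.008136 hr
Savings = 0.01627 − 0.008136 = 0.008136 hr

Final: 0.008136 hr


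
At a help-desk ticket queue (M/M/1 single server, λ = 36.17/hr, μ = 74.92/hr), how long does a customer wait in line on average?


ρ = 36.17/74.92 = 0.4828
Wq = ρ/(μ−λ) = 0.4828/(74.92 − 36.17) = 0.4828/38.75 = 0.01246 hr

Final: 0.01246 hr


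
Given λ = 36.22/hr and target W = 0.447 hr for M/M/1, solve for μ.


W = 1/(μ−λ) ⇒ μ − λ = 1/W = 1/0.447 = 2.2371
μ = λ + 1/W = 36.22 + 2.2371 = 38.4571 per hr

Final: 38.4571 /hr


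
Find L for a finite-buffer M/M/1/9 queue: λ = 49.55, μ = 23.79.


ρ = 49.55/23.79 = 2.0828
L = ρ[1 − (K+1)ρ^K + Kρ^(K+1)] / [(1−ρ)(1−ρ^(K+1))]
Numerator: 2.0828·(1 − 10·737.637439 + 9·1536.357086) = 13437.942066
Denominator: (-1.0828)·(-1535.357086) = 1662.496786
L = 13437.942066/1662.496786 = 8.0830

Final: 8.0830


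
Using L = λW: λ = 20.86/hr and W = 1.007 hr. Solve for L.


L = λW = 20.86·1.007 = 21.0060

Final: 21.0060


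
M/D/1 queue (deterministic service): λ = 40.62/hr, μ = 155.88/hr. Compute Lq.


ρ = 40.62/155.88 = 0.2606
M/D/1: Lq = ρ²/(2(1−ρ)) = 0.06790/(2·0.7394) = 0.04592

Final: 0.04592


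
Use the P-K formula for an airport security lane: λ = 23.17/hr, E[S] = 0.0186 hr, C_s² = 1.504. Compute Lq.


ρ = λ·E[S] = 23.17·0.0186 = 0.4310
Lq = ρ²(1+C_s²)/(2(1−ρ)) = 0.1857·(1+1.504)/(2·0.5690)
= 0.1857·2.5040/1.1381 = 0.40864

Final: 0.40864


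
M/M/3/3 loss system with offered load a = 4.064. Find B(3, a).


B(c,a) = (a^c/c!) / Σ_{k=0}^{c} a^k/k!
a^3/3! = 11.186902
Σ terms (k=0..3): 1.00000 + 4.06400 + 8.25805 + 11.18690 = 24.508950
B = 11.186902/24.508950 = 0.456442

Final: 0.456442


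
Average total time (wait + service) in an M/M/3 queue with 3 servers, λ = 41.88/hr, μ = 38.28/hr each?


a = 1.0940; ρ = 0.3647; P₀ = 0.329377
Lq = P₀·a^c·ρ/(c!(1−ρ)²) = 0.06495
Wq = Lq/λ = 0.06495/41.88 = 0.001551 hr
W = Wq + 1/μ = 0.001551 + 0.02612 = 0.02767 hr

Final: 0.02767 hr


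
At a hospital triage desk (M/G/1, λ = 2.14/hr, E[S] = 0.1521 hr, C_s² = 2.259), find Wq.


ρ = λ·E[S] = 2.14·0.1521 = 0.3255
E[S²] = E[S]²(1+C_s²) = 0.1521²·(1+2.259) = 0.075395
Wq = λ·E[S²]/(2(1−ρ)) = 2.14·0.075395/(2·0.6745) = 0.11960 hr

Final: 0.11960 hr


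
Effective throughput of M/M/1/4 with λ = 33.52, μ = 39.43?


ρ = 0.8501; P_K = (1−ρ)ρ^4/(1−ρ^5) = 0.140798
λ_eff = λ(1 − P_K) = 33.52·(1 − 0.140798) = 33.52·0.859202 = 28.8004 /hr

Final: 28.8004 /hr


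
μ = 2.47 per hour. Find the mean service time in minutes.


Mean service time = 1/μ = 1/2.47 hour = 0.40486 hour
In minutes: 0.40486 × 60 = 24.2915 min

Final: 24.2915 min


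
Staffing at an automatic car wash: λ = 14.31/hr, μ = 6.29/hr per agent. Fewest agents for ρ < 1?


Stability requires cμ > λ ⇔ c > λ/μ.
λ/μ = 14.31/6.29 = 2.2750
Minimum integer c = ⌊2.2750⌋ + 1 = 3
Check: 3·6.29 = 18.87 > 14.31, while 2·6.29 = 12.58 ≤ 14.31

Final: 3 servers


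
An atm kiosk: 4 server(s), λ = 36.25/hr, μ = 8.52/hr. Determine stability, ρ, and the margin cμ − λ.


Total capacity cμ = 4·8.52 = 34.08/hr
ρ = λ/(cμ) = 36.25/34.08 = 1.0637
Stable ⇔ ρ < 1: NO
Spare capacity = cμ − λ = 34.08 − 36.25 = -2.17/hr

Final: ρ = 1.0637; unstable; margin = -2.17/hr


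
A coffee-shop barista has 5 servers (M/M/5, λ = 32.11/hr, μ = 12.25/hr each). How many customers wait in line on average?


a = λ/μ = 2.6212; ρ = a/5 = 0.5242
P₀ = 0.070458
Lq = P₀·a^c·ρ / (c!·(1−ρ)²) = 0.070458·123.74313·0.5242/(120·0.22634)
= 0.16828

Final: 0.16828


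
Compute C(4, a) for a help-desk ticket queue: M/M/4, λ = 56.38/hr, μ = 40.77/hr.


a = λ/μ = 1.3829; ρ = a/4 = 0.3457
P₀ = 0.249208 (from M/M/c formula)
C(c,a) = [a^c/(c!(1−ρ))]·P₀ = [3.65711/(24·0.6543)]·0.249208
= 0.23290·0.249208 = 0.058040

Final: 0.058040


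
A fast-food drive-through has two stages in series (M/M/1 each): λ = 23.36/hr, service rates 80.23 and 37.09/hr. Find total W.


Each node sees arrival rate λ = 23.36/hr (tandem ⇒ throughput preserved).
W₁ = 1/(μ₁−λ) = 1/(80.23−23.36) = 0.01758 hr
W₂ = 1/(μ₂−λ) = 1/(37.09−23.36) = 0.07283 hr
W_total = W₁ + W₂ = 0.01758 + 0.07283 = 0.09042 hr

Final: 0.09042 hr


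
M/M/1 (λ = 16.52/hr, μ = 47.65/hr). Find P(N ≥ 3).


ρ = 16.52/47.65 = 0.3467
P(N ≥ n) = ρ^n = 0.3467^3 = 0.041672

Final: 0.041672


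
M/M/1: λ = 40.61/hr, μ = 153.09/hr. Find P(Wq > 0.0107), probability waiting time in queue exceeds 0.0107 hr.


ρ = 40.61/153.09 = 0.2653
P(Wq > t) = ρ·e^{−(μ−λ)t} = 0.2653·e^{−1.2035}
= 0.2653·0.300131 = 0.079615

Final: 0.079615


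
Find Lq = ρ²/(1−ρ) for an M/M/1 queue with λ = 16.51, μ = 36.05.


ρ = 16.51/36.05 = 0.4580
Lq = ρ²/(1−ρ) = 0.2097/0.5420 = 0.3870

Final: 0.3870


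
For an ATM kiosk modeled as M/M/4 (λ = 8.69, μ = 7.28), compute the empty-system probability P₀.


a = λ/μ = 8.69/7.28 = 1.1937; ρ = a/c = 0.2984
Σ_{k=0}^{3} a^k/k! (terms k=0..3) = 1.00000 + 1.19368 + 0.71244 + 0.28347 = 3.18959
Tail: a^4/(4!(1−ρ)) = 2.03027/(24·0.7016) = 0.12058
P₀ = 1/(3.18959 + 0.12058) = 1/3.31017 = 0.302099

Final: 0.302099


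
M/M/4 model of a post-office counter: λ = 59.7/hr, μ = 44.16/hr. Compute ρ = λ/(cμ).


ρ = λ/(cμ) = 59.7/(4·44.16) = 59.7/176.64 = 0.3380

Final: 0.3380


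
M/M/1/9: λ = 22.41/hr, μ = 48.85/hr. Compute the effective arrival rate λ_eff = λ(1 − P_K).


ρ = 0.4588; P_K = (1−ρ)ρ^9/(1−ρ^10) = 0.0004873
λ_eff = λ(1 − P_K) = 22.41·(1 − 0.0004873) = 22.41·0.999513 = 22.3991 /hr

Final: 22.3991 /hr


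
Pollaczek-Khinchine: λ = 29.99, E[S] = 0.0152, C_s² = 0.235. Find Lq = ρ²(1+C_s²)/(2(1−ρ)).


ρ = λ·E[S] = 29.99·0.0152 = 0.4558
Lq = ρ²(1+C_s²)/(2(1−ρ)) = 0.2078·(1+0.235)/(2·0.5442)
= 0.2078·1.2350/1.0883 = 0.23581

Final: 0.23581


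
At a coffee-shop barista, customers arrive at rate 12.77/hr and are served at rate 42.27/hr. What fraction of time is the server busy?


ρ = λ/μ = 12.77/42.27 = 0.3021

Final: 0.3021


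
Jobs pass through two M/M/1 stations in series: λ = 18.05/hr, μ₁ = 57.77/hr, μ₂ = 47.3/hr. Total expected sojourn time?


Each node sees arrival rate λ = 18.05/hr (tandem ⇒ throughput preserved).
W₁ = 1/(μ₁−λ) = 1/(57.77−18.05) = 0.02518 hr
W₂ = 1/(μ₂−λ) = 1/(47.3−18.05) = 0.03419 hr
W_total = W₁ + W₂ = 0.02518 + 0.03419 = 0.05936 hr

Final: 0.05936 hr


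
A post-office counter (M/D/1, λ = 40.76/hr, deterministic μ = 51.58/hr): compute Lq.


ρ = 40.76/51.58 = 0.7902
M/D/1: Lq = ρ²/(2(1−ρ)) = 0.6245/(2·0.2098) = 1.48843

Final: 1.48843


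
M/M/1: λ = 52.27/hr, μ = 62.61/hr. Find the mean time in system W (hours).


W = 1/(μ−λ) = 1/(62.61 − 52.27) = 1/10.34 = 0.09671 hr

Final: 0.09671 hr


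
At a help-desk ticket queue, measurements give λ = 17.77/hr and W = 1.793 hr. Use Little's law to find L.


L = λW = 17.77·1.793 = 31.8616

Final: 31.8616


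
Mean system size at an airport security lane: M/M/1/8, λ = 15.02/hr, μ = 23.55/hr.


ρ = 15.02/23.55 = 0.6378
L = ρ[1 − (K+1)ρ^K + Kρ^(K+1)] / [(1−ρ)(1−ρ^(K+1))]
Numerator: 0.6378·(1 − 9·0.027380 + 8·0.017463) = 0.569728
Denominator: (0.3622)·(0.982537) = 0.355883
L = 0.569728/0.355883 = 1.6009

Final: 1.6009


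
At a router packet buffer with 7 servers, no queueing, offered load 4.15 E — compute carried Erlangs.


B(7,4.15) = 0.070586 (Erlang-B)
Carried load = a(1 − B) = 4.15·(1 − 0.070586) = 4.15·0.929414 = 3.8571 E

Final: 3.8571 Erlangs


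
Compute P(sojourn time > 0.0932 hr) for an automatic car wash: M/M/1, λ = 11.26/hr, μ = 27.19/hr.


W ~ Exponential(μ−λ) for M/M/1.
μ − λ = 27.19 − 11.26 = 15.9300
P(W > t) = e^{−(μ−λ)t} = e^{−1.4847} = 0.226576

Final: 0.226576


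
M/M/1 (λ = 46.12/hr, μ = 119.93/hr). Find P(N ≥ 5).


ρ = 46.12/119.93 = 0.3846
P(N ≥ n) = ρ^n = 0.3846^5 = 0.008410

Final: 0.008410


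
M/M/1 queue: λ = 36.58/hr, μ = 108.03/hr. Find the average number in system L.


ρ = λ/μ = 36.58/108.03 = 0.3386
L = ρ/(1−ρ) = 0.3386/(1 − 0.3386) = 0.3386/0.6614 = 0.5120

Final: 0.5120


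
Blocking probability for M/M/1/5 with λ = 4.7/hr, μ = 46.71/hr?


ρ = λ/μ = 4.7/46.71 = 0.1006
P_K = (1−ρ)ρ^K/(1−ρ^(K+1)) = (0.8994·0.00001031)/(1 − 0.000001038)
= 0.000009276/0.999999 = 0.000009276

Final: 0.000009276


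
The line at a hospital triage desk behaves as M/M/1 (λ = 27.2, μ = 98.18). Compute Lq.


ρ = 27.2/98.18 = 0.2770
Lq = ρ²/(1−ρ) = 0.07675/0.7230 = 0.1062

Final: 0.1062


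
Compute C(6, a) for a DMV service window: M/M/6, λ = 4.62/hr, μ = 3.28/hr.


a = λ/μ = 1.4085; ρ = a/6 = 0.2348
P₀ = 0.244460 (from M/M/c formula)
C(c,a) = [a^c/(c!(1−ρ))]·P₀ = [7.80924/(720·0.7652)]·0.244460
= 0.01417·0.244460 = 0.003465

Final: 0.003465


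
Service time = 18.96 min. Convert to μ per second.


μ = 1/(service time) in consistent units.
1 second = 0.0166667 min, so μ = 0.0166667/18.96 = 0.0008790 per second

Final: 0.0008790 /sec


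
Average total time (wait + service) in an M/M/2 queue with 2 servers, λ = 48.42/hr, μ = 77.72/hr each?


a = 0.6230; ρ = 0.3115; P₀ = 0.524968
Lq = P₀·a^c·ρ/(c!(1−ρ)²) = 0.06695
Wq = Lq/λ = 0.06695/48.42 = 0.001383 hr
W = Wq + 1/μ = 0.001383 + 0.01287 = 0.01425 hr

Final: 0.01425 hr


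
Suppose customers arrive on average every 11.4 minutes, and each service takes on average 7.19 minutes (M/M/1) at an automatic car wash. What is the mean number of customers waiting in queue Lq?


λ = 60/11.4 = 5.2632 /hr
μ = 60/7.19 = 8.3449 /hr
ρ = λ/μ = 5.2632/8.3449 = 0.6307
Lq = ρ²/(1−ρ) = 0.3978/0.3693 = 1.0771

Final: 1.0771


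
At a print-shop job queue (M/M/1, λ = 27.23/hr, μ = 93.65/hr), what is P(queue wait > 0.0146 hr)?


ρ = 27.23/93.65 = 0.2908
P(Wq > t) = ρ·e^{−(μ−λ)t} = 0.2908·e^{−0.9697}
= 0.2908·0.379185 = 0.110253

Final: 0.110253


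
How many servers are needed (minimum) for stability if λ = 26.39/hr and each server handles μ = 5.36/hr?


Stability requires cμ > λ ⇔ c > λ/μ.
λ/μ = 26.39/5.36 = 4.9235
Minimum integer c = ⌊4.9235⌋ + 1 = 5
Check: 5·5.36 = 26.80 > 26.39, while 4·5.36 = 21.44 ≤ 26.39

Final: 5 servers


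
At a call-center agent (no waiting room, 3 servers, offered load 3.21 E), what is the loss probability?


B(c,a) = (a^c/c!) / Σ_{k=0}^{c} a^k/k!
a^3/3! = 5.512694
Σ terms (k=0..3): 1.00000 + 3.21000 + 5.15205 + 5.51269 = 14.874744
B = 5.512694/14.874744 = 0.370608

Final: 0.370608


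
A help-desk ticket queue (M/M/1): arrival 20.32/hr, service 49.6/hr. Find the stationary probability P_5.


ρ = 20.32/49.6 = 0.4097
P_n = (1−ρ)·ρ^n = (1 − 0.4097)·0.4097^5 = 0.5903·0.011540 = 0.006812

Final: 0.006812


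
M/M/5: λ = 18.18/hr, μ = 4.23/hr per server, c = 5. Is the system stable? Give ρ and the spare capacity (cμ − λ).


Total capacity cμ = 5·4.23 = 21.15/hr
ρ = λ/(cμ) = 18.18/21.15 = 0.8596
Stable ⇔ ρ < 1: YES
Spare capacity = cμ − λ = 21.15 − 18.18 = 2.97/hr

Final: ρ = 0.8596; stable; margin = 2.97/hr


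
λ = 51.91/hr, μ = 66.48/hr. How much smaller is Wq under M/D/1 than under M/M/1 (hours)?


ρ = 51.91/66.48 = 0.7808
Wq(M/M/1) = ρ/(μ−λ) = 0.7808/14.57 = 0.05359 hr
Wq(M/D/1) = ρ/(2(μ−λ)) = 0.02680 hr
Savings = 0.05359 − 0.02680 = 0.02680 hr

Final: 0.02680 hr


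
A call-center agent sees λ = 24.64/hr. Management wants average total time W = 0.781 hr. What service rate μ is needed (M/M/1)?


W = 1/(μ−λ) ⇒ μ − λ = 1/W = 1/0.781 = 1.2804
μ = λ + 1/W = 24.64 + 1.2804 = 25.9204 per hr

Final: 25.9204 /hr


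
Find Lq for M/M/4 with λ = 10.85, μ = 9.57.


a = λ/μ = 1.1338; ρ = a/4 = 0.2834
P₀ = 0.320985
Lq = P₀·a^c·ρ / (c!·(1−ρ)²) = 0.320985·1.65223·0.2834/(24·0.51346)
= 0.01220

Final: 0.01220


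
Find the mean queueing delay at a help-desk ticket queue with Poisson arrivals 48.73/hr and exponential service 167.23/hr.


ρ = 48.73/167.23 = 0.2914
Wq = ρ/(μ−λ) = 0.2914/(167.23 − 48.73) = 0.2914/118.50 = 0.002459 hr

Final: 0.002459 hr


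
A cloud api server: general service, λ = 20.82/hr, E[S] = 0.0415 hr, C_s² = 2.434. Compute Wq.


ρ = λ·E[S] = 20.82·0.0415 = 0.8640
E[S²] = E[S]²(1+C_s²) = 0.0415²·(1+2.434) = 0.005914
Wq = λ·E[S²]/(2(1−ρ)) = 20.82·0.005914/(2·0.1360) = 0.45280 hr

Final: 0.45280 hr


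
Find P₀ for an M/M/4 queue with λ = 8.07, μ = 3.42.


a = λ/μ = 8.07/3.42 = 2.3596; ρ = a/c = 0.5899
Σ_{k=0}^{3} a^k/k! (terms k=0..3) = 1.00000 + 2.35965 + 2.78397 + 2.18973 = 8.33335
Tail: a^4/(4!(1−ρ)) = 31.00200/(24·0.4101) = 3.14994
P₀ = 1/(8.33335 + 3.14994) = 1/11.48329 = 0.087083

Final: 0.087083


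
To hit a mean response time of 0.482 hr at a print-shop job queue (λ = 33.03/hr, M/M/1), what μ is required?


W = 1/(μ−λ) ⇒ μ − λ = 1/W = 1/0.482 = 2.0747
μ = λ + 1/W = 33.03 + 2.0747 = 35.1047 per hr

Final: 35.1047 /hr


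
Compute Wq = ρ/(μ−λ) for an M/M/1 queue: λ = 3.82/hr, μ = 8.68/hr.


ρ = 3.82/8.68 = 0.4401
Wq = ρ/(μ−λ) = 0.4401/(8.68 − 3.82) = 0.4401/4.86 = 0.09055 hr

Final: 0.09055 hr


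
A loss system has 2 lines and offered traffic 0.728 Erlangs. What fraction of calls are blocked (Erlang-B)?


B(c,a) = (a^c/c!) / Σ_{k=0}^{c} a^k/k!
a^2/2! = 0.264992
Σ terms (k=0..2): 1.00000 + 0.72800 + 0.26499 = 1.992992
B = 0.264992/1.992992 = 0.132962

Final: 0.132962


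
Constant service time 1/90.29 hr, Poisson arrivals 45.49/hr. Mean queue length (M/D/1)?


ρ = 45.49/90.29 = 0.5038
M/D/1: Lq = ρ²/(2(1−ρ)) = 0.2538/(2·0.4962) = 0.25579

Final: 0.25579


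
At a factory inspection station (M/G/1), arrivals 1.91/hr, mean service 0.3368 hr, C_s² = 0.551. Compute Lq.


ρ = λ·E[S] = 1.91·0.3368 = 0.6433
Lq = ρ²(1+C_s²)/(2(1−ρ)) = 0.4138·(1+0.551)/(2·0.3567)
= 0.4138·1.5510/0.7134 = 0.89965

Final: 0.89965


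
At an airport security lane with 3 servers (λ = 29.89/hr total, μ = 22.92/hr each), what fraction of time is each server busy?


ρ = λ/(cμ) = 29.89/(3·22.92) = 29.89/68.76 = 0.4347

Final: 0.4347


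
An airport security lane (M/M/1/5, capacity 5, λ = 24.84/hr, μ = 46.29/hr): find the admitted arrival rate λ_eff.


ρ = 0.5366; P_K = (1−ρ)ρ^5/(1−ρ^6) = 0.021123
λ_eff = λ(1 − P_K) = 24.84·(1 − 0.021123) = 24.84·0.978877 = 24.3153 /hr

Final: 24.3153 /hr


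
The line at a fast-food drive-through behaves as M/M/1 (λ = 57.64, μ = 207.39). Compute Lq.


ρ = 57.64/207.39 = 0.2779
Lq = ρ²/(1−ρ) = 0.07725/0.7221 = 0.1070

Final: 0.1070


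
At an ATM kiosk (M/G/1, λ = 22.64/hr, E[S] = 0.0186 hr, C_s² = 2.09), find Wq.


ρ = λ·E[S] = 22.64·0.0186 = 0.4211
E[S²] = E[S]²(1+C_s²) = 0.0186²·(1+2.09) = 0.001069
Wq = λ·E[S²]/(2(1−ρ)) = 22.64·0.001069/(2·0.5789) = 0.02090 hr

Final: 0.02090 hr


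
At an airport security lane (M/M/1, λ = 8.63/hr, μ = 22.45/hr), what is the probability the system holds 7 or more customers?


ρ = 8.63/22.45 = 0.3844
P(N ≥ n) = ρ^n = 0.3844^7 = 0.001240

Final: 0.001240


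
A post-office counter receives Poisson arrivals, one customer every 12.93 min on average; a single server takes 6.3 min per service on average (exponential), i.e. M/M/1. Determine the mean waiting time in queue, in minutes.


λ = 60/12.93 = 4.6404 /hr
μ = 60/6.3 = 9.5238 /hr
ρ = λ/μ = 4.6404/9.5238 = 0.4872
Wq = ρ/(μ−λ) = 0.4872/(9.5238−4.6404) = 0.09977 hr
In minutes: 0.09977·60 = 5.986 min

Final: 5.986 min


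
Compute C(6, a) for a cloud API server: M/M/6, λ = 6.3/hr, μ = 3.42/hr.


a = λ/μ = 1.8421; ρ = a/6 = 0.3070
P₀ = 0.158342 (from M/M/c formula)
C(c,a) = [a^c/(c!(1−ρ))]·P₀ = [39.07389/(720·0.6930)]·0.158342
= 0.07831·0.158342 = 0.012400

Final: 0.012400


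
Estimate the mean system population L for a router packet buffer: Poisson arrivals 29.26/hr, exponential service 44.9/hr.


ρ = λ/μ = 29.26/44.9 = 0.6517
L = ρ/(1−ρ) = 0.6517/(1 − 0.6517) = 0.6517/0.3483 = 1.8708

Final: 1.8708


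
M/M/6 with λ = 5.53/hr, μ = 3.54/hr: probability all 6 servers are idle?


a = λ/μ = 5.53/3.54 = 1.5621; ρ = a/c = 0.2604
Σ_{k=0}^{5} a^k/k! (terms k=0..5) = 1.00000 + 1.56215 + 1.22015 + 0.63535 + 0.24813 + 0.07752 = 4.74330
Tail: a^6/(6!(1−ρ)) = 14.53219/(720·0.7396) = 0.02729
P₀ = 1/(4.74330 + 0.02729) = 1/4.77059 = 0.209618

Final: 0.209618


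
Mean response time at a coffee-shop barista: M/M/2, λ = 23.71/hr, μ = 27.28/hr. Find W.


a = 0.8691; ρ = 0.4346; P₀ = 0.394148
Lq = P₀·a^c·ρ/(c!(1−ρ)²) = 0.20235
Wq = Lq/λ = 0.20235/23.71 = 0.008534 hr
W = Wq + 1/μ = 0.008534 + 0.03666 = 0.04519 hr

Final: 0.04519 hr


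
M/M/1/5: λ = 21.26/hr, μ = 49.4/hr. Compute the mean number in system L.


ρ = 21.26/49.4 = 0.4304
L = ρ[1 − (K+1)ρ^K + Kρ^(K+1)] / [(1−ρ)(1−ρ^(K+1))]
Numerator: 0.4304·(1 − 6·0.014763 + 5·0.006354) = 0.405915
Denominator: (0.5696)·(0.993646) = 0.566016
L = 0.405915/0.566016 = 0.7171

Final: 0.7171


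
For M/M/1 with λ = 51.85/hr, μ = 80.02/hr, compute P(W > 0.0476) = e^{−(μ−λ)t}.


W ~ Exponential(μ−λ) for M/M/1.
μ − λ = 80.02 − 51.85 = 28.1700
P(W > t) = e^{−(μ−λ)t} = e^{−1.3409} = 0.261612

Final: 0.261612


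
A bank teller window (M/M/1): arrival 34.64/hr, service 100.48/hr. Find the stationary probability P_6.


ρ = 34.64/100.48 = 0.3447
P_n = (1−ρ)·ρ^n = (1 − 0.3447)·0.3447^6 = 0.6553·0.001679 = 0.001100

Final: 0.001100


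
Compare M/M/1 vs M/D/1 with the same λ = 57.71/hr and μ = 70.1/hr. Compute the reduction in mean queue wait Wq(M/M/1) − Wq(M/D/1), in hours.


ρ = 57.71/70.1 = 0.8233
Wq(M/M/1) = ρ/(μ−λ) = 0.8233/12.39 = 0.06644 hr
Wq(M/D/1) = ρ/(2(μ−λ)) = 0.03322 hr
Savings = 0.06644 − 0.03322 = 0.03322 hr

Final: 0.03322 hr


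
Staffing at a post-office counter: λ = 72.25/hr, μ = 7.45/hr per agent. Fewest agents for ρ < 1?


Stability requires cμ > λ ⇔ c > λ/μ.
λ/μ = 72.25/7.45 = 9.6980
Minimum integer c = ⌊9.6980⌋ + 1 = 10
Check: 10·7.45 = 74.50 > 72.25, while 9·7.45 = 67.05 ≤ 72.25

Final: 10 servers


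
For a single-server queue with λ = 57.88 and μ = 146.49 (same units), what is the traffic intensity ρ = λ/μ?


ρ = λ/μ = 57.88/146.49 = 0.3951

Final: 0.3951


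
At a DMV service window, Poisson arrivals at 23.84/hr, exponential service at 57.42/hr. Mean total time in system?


W = 1/(μ−λ) = 1/(57.42 − 23.84) = 1/33.58 = 0.02978 hr

Final: 0.02978 hr


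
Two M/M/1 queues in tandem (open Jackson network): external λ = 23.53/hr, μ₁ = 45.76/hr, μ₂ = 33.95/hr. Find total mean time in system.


Each node sees arrival rate λ = 23.53/hr (tandem ⇒ throughput preserved).
W₁ = 1/(μ₁−λ) = 1/(45.76−23.53) = 0.04498 hr
W₂ = 1/(μ₂−λ) = 1/(33.95−23.53) = 0.09597 hr
W_total = W₁ + W₂ = 0.04498 + 0.09597 = 0.14095 hr

Final: 0.14095 hr


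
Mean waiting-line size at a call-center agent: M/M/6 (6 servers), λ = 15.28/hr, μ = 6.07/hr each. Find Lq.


a = λ/μ = 2.5173; ρ = a/6 = 0.4195
P₀ = 0.080201
Lq = P₀·a^c·ρ / (c!·(1−ρ)²) = 0.080201·254.45324·0.4195/(720·0.33692)
= 0.03529

Final: 0.03529


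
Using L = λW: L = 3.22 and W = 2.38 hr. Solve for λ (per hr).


λ = L/W = 3.22/2.38 = 1.3529 /hr

Final: 1.3529 /hr


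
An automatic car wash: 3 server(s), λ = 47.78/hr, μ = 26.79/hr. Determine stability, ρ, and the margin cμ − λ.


Total capacity cμ = 3·26.79 = 80.37/hr
ρ = λ/(cμ) = 47.78/80.37 = 0.5945
Stable ⇔ ρ < 1: YES
Spare capacity = cμ − λ = 80.37 − 47.78 = 32.59/hr

Final: ρ = 0.5945; stable; margin = 32.59/hr


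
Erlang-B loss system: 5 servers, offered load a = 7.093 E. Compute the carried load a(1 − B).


B(5,7.093) = 0.430167 (Erlang-B)
Carried load = a(1 − B) = 7.093·(1 − 0.430167) = 7.093·0.569833 = 4.0418 E

Final: 4.0418 Erlangs


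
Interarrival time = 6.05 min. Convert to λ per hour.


λ = 1/(interarrival time) in consistent units.
1 hour = 60 min, so λ = 60/6.05 = 9.9174 per hour

Final: 9.9174 /hr


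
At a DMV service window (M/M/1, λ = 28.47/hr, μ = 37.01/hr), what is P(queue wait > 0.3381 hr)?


ρ = 28.47/37.01 = 0.7693
P(Wq > t) = ρ·e^{−(μ−λ)t} = 0.7693·e^{−2.8874}
= 0.7693·0.055722 = 0.042865

Final: 0.042865


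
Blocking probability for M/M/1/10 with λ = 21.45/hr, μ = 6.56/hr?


ρ = λ/μ = 21.45/6.56 = 3.2698
P_K = (1−ρ)ρ^K/(1−ρ^(K+1)) = (-2.2698·139712.277227)/(1 − 456833.589407)
= -317121.312181/-456832.589407 = 0.694174

Final: 0.694174


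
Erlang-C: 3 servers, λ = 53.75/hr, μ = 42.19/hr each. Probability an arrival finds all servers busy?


a = λ/μ = 1.2740; ρ = a/3 = 0.4247
P₀ = 0.271404 (from M/M/c formula)
C(c,a) = [a^c/(c!(1−ρ))]·P₀ = [2.06779/(6·0.5753)]·0.271404
= 0.59901·0.271404 = 0.162574

Final: 0.162574


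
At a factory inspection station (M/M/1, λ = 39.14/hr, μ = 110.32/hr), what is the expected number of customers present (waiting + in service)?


ρ = λ/μ = 39.14/110.32 = 0.3548
L = ρ/(1−ρ) = 0.3548/(1 − 0.3548) = 0.3548/0.6452 = 0.5499

Final: 0.5499


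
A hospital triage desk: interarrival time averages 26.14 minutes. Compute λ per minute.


λ = 1/(interarrival time) in consistent units.
1 minute = 1 min, so λ = 1/26.14 = 0.03826 per minute

Final: 0.03826 /min


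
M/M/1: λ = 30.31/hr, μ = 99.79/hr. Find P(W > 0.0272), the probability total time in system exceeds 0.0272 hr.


W ~ Exponential(μ−λ) for M/M/1.
μ − λ = 99.79 − 30.31 = 69.4800
P(W > t) = e^{−(μ−λ)t} = e^{−1.8899} = 0.151094

Final: 0.151094


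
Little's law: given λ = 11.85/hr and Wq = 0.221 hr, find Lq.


Lq = λWq = 11.85·0.221 = 2.6189

Final: 2.6189


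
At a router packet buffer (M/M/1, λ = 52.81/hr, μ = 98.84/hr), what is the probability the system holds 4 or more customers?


ρ = 52.81/98.84 = 0.5343
P(N ≥ n) = ρ^n = 0.5343^4 = 0.081496

Final: 0.081496


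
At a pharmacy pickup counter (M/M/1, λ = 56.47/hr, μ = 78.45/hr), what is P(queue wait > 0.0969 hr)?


ρ = 56.47/78.45 = 0.7198
P(Wq > t) = ρ·e^{−(μ−λ)t} = 0.7198·e^{−2.1299}
= 0.7198·0.118854 = 0.085553

Final: 0.085553


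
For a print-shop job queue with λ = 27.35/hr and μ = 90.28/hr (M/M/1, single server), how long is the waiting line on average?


ρ = 27.35/90.28 = 0.3029
Lq = ρ²/(1−ρ) = 0.09178/0.6971 = 0.1317

Final: 0.1317


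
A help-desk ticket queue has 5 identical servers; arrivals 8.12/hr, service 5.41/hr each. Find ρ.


ρ = λ/(cμ) = 8.12/(5·5.41) = 8.12/27.05 = 0.3002

Final: 0.3002


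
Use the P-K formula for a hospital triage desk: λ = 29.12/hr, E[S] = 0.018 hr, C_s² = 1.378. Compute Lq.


ρ = λ·E[S] = 29.12·0.018 = 0.5242
Lq = ρ²(1+C_s²)/(2(1−ρ)) = 0.2747·(1+1.378)/(2·0.4758)
= 0.2747·2.3780/0.9517 = 0.68651

Final: 0.68651
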